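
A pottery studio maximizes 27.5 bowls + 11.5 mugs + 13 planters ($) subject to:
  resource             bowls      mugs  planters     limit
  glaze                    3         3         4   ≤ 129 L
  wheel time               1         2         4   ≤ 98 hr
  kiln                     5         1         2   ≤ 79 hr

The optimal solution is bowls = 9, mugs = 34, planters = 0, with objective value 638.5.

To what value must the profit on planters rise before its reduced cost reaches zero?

Binding: glaze and kiln. Non-binding: wheel time (21 unused).
Slack constraints have shadow price 0 (complementary slackness).
From A_Bᵀ y = c: 3·y_glaze + 5·y_kiln = 27.5; 3·y_glaze + 1·y_kiln = 11.5.
Solving: y_glaze = 2.5, y_kiln = 4.
planters enters the basis when its profit ≥ yᵀa₃ = 2.5·4 + 4·2 = 18.

18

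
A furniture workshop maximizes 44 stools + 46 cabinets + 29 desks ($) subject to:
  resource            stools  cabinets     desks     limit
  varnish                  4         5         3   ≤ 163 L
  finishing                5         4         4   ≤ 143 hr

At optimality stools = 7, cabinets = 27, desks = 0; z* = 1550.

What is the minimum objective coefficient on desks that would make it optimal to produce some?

34

At the optimum: varnish uses 163 of 163 (binding); finishing uses 143 of 143 (binding).
From A_Bᵀ y = c: 4·y_varnish + 5·y_finishing = 44; 5·y_varnish + 4·y_finishing = 46.
Solving: y_varnish = 6, y_finishing = 4.
desks enters the basis when its profit ≥ yᵀa₃ = 6·3 + 4·4 = 34.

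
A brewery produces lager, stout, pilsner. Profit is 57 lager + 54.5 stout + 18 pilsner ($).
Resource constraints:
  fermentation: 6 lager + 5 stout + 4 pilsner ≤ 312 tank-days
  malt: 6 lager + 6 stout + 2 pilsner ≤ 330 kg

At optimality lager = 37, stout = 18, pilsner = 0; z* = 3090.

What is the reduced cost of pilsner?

Both fermentation and malt are binding at x*.
The binding rows give the dual system: 6·y_fermentation + 6·y_malt = 57 and 5·y_fermentation + 6·y_malt = 54.5.
Solving: y_fermentation = 2.5, y_malt = 7.
Reduced cost of pilsner: c₃ − yᵀa₃ = 18 − (2.5·4 + 7·2) = 18 − 24 = -6.

-6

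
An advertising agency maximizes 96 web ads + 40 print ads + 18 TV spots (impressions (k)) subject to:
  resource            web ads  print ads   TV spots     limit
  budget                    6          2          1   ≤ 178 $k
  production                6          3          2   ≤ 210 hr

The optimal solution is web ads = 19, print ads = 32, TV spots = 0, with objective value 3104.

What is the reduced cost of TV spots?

-6

At the optimum: budget uses 178 of 178 (binding); production uses 210 of 210 (binding).
The binding rows give the dual system: 6·y_budget + 6·y_production = 96 and 2·y_budget + 3·y_production = 40.
→ y_budget = 8 and y_production = 8.
Reduced cost of TV spots: c₃ − yᵀa₃ = 18 − (8·1 + 8·2) = 18 − 24 = -6.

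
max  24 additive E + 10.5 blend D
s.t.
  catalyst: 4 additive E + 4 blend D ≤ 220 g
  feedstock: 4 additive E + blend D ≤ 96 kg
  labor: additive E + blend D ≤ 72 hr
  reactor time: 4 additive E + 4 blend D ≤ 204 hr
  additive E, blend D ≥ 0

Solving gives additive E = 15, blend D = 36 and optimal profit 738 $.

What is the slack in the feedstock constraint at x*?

0

feedstock used = 4·15 + 1·36 = 96; slack = 96 − 96 = 0.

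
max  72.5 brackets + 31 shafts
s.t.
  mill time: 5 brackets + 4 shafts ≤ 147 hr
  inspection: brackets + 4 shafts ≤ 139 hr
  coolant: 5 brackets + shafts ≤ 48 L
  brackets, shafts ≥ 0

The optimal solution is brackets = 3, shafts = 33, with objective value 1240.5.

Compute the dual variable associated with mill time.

5.5

Check each constraint at x*: mill time 147/147 (tight); inspection 135/139 (slack 4); coolant 48/48 (tight).
Slack constraints have shadow price 0 (complementary slackness).
The binding rows give the dual system: 5·y_mill time + 5·y_coolant = 72.5 and 4·y_mill time + 1·y_coolant = 31.
This yields shadow prices y_mill time = 5.5, y_coolant = 9.
Shadow price of mill time = 5.5.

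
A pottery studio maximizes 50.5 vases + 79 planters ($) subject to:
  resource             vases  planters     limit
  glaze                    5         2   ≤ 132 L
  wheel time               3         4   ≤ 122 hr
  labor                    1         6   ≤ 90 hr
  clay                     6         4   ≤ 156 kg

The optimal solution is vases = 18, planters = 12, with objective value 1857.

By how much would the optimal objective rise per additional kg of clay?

Binding: labor and clay. Non-binding: glaze (18 unused), wheel time (20 unused).
Slack constraints have shadow price 0 (complementary slackness).
Dual feasibility on the basic columns requires 1·y_labor + 6·y_clay = 50.5, 6·y_labor + 4·y_clay = 79.
This yields shadow prices y_labor = 8.5, y_clay = 7.
Shadow price of clay = 7.

7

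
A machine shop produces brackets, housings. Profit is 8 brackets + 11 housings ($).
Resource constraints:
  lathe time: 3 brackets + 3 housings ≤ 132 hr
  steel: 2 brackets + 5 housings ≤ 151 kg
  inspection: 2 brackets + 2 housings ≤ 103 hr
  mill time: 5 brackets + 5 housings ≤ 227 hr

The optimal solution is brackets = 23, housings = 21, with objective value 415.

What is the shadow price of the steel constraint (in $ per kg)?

1

At the optimum: lathe time uses 132 of 132 (binding); steel uses 151 of 151 (binding); inspection uses 88 of 103 (slack = 15); mill time uses 220 of 227 (slack = 7).
Slack constraints have shadow price 0 (complementary slackness).
The binding rows give the dual system: 3·y_lathe time + 2·y_steel = 8 and 3·y_lathe time + 5·y_steel = 11.
This yields shadow prices y_lathe time = 2, y_steel = 1.
Shadow price of steel = 1.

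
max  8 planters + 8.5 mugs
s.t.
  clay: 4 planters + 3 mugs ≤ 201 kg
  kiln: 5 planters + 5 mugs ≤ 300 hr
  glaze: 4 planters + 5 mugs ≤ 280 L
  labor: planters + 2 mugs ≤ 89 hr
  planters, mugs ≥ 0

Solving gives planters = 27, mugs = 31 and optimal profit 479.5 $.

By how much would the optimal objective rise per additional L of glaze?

Binding: clay and labor. Non-binding: kiln (10 unused), glaze (17 unused).
By complementary slackness, y = 0 for the non-binding constraints.
From A_Bᵀ y = c: 4·y_clay + 1·y_labor = 8; 3·y_clay + 2·y_labor = 8.5.
Solving: y_clay = 1.5, y_labor = 2.
Shadow price of glaze = 0.

0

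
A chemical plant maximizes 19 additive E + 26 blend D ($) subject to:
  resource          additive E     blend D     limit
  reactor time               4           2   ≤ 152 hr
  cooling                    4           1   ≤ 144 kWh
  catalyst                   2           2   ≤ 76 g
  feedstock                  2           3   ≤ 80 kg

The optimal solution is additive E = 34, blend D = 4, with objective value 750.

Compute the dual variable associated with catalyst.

Binding: catalyst and feedstock. Non-binding: reactor time (8 unused), cooling (4 unused).
Since reactor time, cooling are not tight, their duals are 0.
The binding rows give the dual system: 2·y_catalyst + 2·y_feedstock = 19 and 2·y_catalyst + 3·y_feedstock = 26.
This yields shadow prices y_catalyst = 2.5, y_feedstock = 7.
Shadow price of catalyst = 2.5.

2.5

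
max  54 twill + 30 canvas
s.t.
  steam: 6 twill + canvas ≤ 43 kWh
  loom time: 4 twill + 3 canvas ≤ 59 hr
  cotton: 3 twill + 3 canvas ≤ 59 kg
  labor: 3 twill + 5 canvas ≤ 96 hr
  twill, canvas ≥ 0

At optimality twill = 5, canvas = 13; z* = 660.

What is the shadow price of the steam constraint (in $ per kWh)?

At the optimum: steam uses 43 of 43 (binding); loom time uses 59 of 59 (binding); cotton uses 54 of 59 (slack = 5); labor uses 80 of 96 (slack = 16).
Slack constraints have shadow price 0 (complementary slackness).
Dual feasibility on the basic columns requires 6·y_steam + 4·y_loom time = 54, 1·y_steam + 3·y_loom time = 30.
→ y_steam = 3 and y_loom time = 9.
Shadow price of steam = 3.

3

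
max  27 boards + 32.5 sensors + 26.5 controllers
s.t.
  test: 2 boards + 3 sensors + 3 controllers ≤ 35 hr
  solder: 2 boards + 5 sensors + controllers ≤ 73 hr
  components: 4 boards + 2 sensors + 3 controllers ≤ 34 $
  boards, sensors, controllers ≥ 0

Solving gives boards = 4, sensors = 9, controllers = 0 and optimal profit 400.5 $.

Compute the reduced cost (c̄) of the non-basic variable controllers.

Check each constraint at x*: test 35/35 (tight); solder 53/73 (slack 20); components 34/34 (tight).
Slack constraints have shadow price 0 (complementary slackness).
The binding rows give the dual system: 2·y_test + 4·y_components = 27 and 3·y_test + 2·y_components = 32.5.
→ y_test = 9.5 and y_components = 2.
Reduced cost of controllers: c₃ − yᵀa₃ = 26.5 − (9.5·3 + 2·3) = 26.5 − 34.5 = -8.

-8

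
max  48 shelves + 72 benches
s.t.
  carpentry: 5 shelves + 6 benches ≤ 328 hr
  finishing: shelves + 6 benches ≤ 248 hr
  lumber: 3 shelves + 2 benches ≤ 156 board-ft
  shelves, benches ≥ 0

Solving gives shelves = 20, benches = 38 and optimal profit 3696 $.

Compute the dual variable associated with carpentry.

9

At the optimum: carpentry uses 328 of 328 (binding); finishing uses 248 of 248 (binding); lumber uses 136 of 156 (slack = 20).
Since lumber is not tight, its dual is 0.
The binding rows give the dual system: 5·y_carpentry + 1·y_finishing = 48 and 6·y_carpentry + 6·y_finishing = 72.
This yields shadow prices y_carpentry = 9, y_finishing = 3.
Shadow price of carpentry = 9.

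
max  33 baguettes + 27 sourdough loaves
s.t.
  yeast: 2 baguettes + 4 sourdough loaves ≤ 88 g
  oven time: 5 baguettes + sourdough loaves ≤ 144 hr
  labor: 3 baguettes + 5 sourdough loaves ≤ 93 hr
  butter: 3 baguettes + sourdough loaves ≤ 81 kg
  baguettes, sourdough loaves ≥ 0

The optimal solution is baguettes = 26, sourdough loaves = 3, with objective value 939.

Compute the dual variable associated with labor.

4

Binding: labor and butter. Non-binding: yeast (24 unused), oven time (11 unused).
Slack constraints have shadow price 0 (complementary slackness).
From A_Bᵀ y = c: 3·y_labor + 3·y_butter = 33; 5·y_labor + 1·y_butter = 27.
→ y_labor = 4 and y_butter = 7.
Shadow price of labor = 4.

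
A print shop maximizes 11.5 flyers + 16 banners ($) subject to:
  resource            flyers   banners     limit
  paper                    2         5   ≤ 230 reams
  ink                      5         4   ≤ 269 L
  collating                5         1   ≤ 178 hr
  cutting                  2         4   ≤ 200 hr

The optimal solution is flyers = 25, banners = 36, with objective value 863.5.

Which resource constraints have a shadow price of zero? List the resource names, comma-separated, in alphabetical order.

paper: 230/230 (binding)
ink: 269/269 (binding)
collating: 161/178 (slack 17)
cutting: 194/200 (slack 6)
By complementary slackness, a constraint with positive slack has shadow price 0 → collating, cutting.

collating, cutting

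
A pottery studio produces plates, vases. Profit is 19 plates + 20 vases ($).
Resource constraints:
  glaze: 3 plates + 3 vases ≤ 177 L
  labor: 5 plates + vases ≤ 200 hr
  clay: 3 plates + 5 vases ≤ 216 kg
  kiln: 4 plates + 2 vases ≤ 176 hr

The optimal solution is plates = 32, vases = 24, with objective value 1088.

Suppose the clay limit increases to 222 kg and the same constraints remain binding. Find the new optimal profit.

1106

Check each constraint at x*: glaze 168/177 (slack 9); labor 184/200 (slack 16); clay 216/216 (tight); kiln 176/176 (tight).
By complementary slackness, y = 0 for the non-binding constraints.
From A_Bᵀ y = c: 3·y_clay + 4·y_kiln = 19; 5·y_clay + 2·y_kiln = 20.
Solving: y_clay = 3, y_kiln = 2.5.
Δz = y_clay·Δb = 3 × (6) = 18, so new z* = 1088 + 18 = 1106.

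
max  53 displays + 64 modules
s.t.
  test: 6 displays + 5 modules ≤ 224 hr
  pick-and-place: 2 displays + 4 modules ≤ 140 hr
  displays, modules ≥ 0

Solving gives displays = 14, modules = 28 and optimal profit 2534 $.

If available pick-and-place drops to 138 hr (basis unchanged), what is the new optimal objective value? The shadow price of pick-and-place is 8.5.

Δb = -2, so new z* = 2534 + (8.5)·(-2) = 2534 − 17 = 2517.

2517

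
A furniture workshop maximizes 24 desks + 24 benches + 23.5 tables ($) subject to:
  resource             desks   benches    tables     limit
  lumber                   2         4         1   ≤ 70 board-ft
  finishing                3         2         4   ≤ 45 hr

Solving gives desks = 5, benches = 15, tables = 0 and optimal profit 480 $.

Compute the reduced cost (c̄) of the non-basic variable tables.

-3.5

Check each constraint at x*: lumber 70/70 (tight); finishing 45/45 (tight).
From A_Bᵀ y = c: 2·y_lumber + 3·y_finishing = 24; 4·y_lumber + 2·y_finishing = 24.
This yields shadow prices y_lumber = 3, y_finishing = 6.
Reduced cost of tables: c₃ − yᵀa₃ = 23.5 − (3·1 + 6·4) = 23.5 − 27 = -3.5.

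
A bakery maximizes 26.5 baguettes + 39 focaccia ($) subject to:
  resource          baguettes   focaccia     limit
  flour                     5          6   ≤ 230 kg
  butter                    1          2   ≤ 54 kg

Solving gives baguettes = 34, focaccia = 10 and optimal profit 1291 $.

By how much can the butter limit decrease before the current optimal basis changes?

8

Binding constraints: flour, butter. The basis is B = [[5,6],[1,2]] with det 4.
Per unit decrease in butter, x* moves by d = (1.5, -1.25).
The basis stays optimal until focaccia reaches 0; allowable decrease = 8 kg.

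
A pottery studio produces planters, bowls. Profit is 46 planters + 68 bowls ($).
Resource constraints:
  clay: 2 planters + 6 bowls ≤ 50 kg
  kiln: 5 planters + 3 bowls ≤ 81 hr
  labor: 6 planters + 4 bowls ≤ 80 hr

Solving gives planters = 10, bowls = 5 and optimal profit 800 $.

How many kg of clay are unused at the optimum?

clay used = 2·10 + 6·5 = 50; slack = 50 − 50 = 0.

0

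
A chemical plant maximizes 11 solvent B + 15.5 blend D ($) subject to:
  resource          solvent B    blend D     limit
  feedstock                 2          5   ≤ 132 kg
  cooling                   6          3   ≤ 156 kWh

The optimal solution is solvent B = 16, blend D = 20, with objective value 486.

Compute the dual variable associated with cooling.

At the optimum: feedstock uses 132 of 132 (binding); cooling uses 156 of 156 (binding).
The binding rows give the dual system: 2·y_feedstock + 6·y_cooling = 11 and 5·y_feedstock + 3·y_cooling = 15.5.
→ y_feedstock = 2.5 and y_cooling = 1.
Shadow price of cooling = 1.

1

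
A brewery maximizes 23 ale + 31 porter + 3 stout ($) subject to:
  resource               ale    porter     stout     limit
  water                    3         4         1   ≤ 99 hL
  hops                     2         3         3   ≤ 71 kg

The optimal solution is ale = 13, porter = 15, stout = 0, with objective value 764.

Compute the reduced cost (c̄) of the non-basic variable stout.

Both water and hops are binding at x*.
The binding rows give the dual system: 3·y_water + 2·y_hops = 23 and 4·y_water + 3·y_hops = 31.
Solving: y_water = 7, y_hops = 1.
Reduced cost of stout: c₃ − yᵀa₃ = 3 − (7·1 + 1·3) = 3 − 10 = -7.

-7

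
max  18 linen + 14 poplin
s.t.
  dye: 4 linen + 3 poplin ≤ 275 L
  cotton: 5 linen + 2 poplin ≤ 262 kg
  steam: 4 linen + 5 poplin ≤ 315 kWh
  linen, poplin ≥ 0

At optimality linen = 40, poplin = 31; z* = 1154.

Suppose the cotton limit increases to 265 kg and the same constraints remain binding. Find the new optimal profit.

Check each constraint at x*: dye 253/275 (slack 22); cotton 262/262 (tight); steam 315/315 (tight).
Since dye is not tight, its dual is 0.
The binding rows give the dual system: 5·y_cotton + 4·y_steam = 18 and 2·y_cotton + 5·y_steam = 14.
→ y_cotton = 2 and y_steam = 2.
Δz = y_cotton·Δb = 2 × (3) = 6, so new z* = 1154 + 6 = 1160.

1160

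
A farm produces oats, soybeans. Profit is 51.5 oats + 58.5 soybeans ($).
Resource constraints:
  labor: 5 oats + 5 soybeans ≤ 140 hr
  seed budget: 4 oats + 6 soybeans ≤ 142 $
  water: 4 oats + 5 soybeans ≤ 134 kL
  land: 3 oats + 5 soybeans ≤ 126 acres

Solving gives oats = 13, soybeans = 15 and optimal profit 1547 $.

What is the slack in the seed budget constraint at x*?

seed budget used = 4·13 + 6·15 = 142; slack = 142 − 142 = 0.

0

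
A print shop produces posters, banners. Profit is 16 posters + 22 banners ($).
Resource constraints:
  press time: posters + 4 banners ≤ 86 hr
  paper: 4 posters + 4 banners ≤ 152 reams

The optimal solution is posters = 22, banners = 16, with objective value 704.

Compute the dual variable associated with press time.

2

Check each constraint at x*: press time 86/86 (tight); paper 152/152 (tight).
The binding rows give the dual system: 1·y_press time + 4·y_paper = 16 and 4·y_press time + 4·y_paper = 22.
→ y_press time = 2 and y_paper = 3.5.
Shadow price of press time = 2.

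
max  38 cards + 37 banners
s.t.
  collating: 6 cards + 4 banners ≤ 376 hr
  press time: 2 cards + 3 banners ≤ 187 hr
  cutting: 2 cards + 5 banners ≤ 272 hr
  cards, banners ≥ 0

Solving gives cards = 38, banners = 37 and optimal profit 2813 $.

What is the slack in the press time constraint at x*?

press time used = 2·38 + 3·37 = 187; slack = 187 − 187 = 0.

0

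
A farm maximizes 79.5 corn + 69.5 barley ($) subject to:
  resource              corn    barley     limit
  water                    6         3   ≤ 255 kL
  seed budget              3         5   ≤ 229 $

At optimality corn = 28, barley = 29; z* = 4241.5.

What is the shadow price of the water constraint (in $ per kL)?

At the optimum: water uses 255 of 255 (binding); seed budget uses 229 of 229 (binding).
Dual feasibility on the basic columns requires 6·y_water + 3·y_seed budget = 79.5, 3·y_water + 5·y_seed budget = 69.5.
→ y_water = 9 and y_seed budget = 8.5.
Shadow price of water = 9.

9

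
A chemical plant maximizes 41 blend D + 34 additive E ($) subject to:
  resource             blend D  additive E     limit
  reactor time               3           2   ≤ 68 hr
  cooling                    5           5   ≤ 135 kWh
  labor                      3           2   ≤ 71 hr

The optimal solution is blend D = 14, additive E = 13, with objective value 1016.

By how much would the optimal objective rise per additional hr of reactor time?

7

Binding: reactor time and cooling. Non-binding: labor (3 unused).
Slack constraints have shadow price 0 (complementary slackness).
Dual feasibility on the basic columns requires 3·y_reactor time + 5·y_cooling = 41, 2·y_reactor time + 5·y_cooling = 34.
This yields shadow prices y_reactor time = 7, y_cooling = 4.
Shadow price of reactor time = 7.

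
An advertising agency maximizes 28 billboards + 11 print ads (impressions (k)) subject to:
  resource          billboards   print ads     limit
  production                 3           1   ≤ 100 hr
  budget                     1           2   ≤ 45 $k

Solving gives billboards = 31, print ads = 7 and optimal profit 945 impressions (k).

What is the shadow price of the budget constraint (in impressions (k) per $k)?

Check each constraint at x*: production 100/100 (tight); budget 45/45 (tight).
The binding rows give the dual system: 3·y_production + 1·y_budget = 28 and 1·y_production + 2·y_budget = 11.
Solving: y_production = 9, y_budget = 1.
Shadow price of budget = 1.

1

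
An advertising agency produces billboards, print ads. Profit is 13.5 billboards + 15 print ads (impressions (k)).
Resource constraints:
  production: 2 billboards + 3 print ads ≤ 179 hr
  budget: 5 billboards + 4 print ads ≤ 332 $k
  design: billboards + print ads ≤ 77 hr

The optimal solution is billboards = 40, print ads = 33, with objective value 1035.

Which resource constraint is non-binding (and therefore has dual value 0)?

production: 179/179 (binding)
budget: 332/332 (binding)
design: 73/77 (slack 4)
By complementary slackness, a constraint with positive slack has shadow price 0 → design.

design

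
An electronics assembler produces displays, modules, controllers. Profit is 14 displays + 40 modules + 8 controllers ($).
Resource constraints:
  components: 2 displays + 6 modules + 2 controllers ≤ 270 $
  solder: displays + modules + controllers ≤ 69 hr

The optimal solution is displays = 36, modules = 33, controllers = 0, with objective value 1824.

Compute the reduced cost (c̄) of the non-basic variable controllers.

-6

Check each constraint at x*: components 270/270 (tight); solder 69/69 (tight).
The binding rows give the dual system: 2·y_components + 1·y_solder = 14 and 6·y_components + 1·y_solder = 40.
→ y_components = 6.5 and y_solder = 1.
Reduced cost of controllers: c₃ − yᵀa₃ = 8 − (6.5·2 + 1·1) = 8 − 14 = -6.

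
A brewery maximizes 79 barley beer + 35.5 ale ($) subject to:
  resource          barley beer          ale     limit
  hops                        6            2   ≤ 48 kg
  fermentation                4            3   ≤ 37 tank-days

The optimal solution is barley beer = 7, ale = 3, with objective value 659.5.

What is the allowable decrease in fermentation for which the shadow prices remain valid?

5

Binding constraints: hops, fermentation. The basis is B = [[6,2],[4,3]] with det 10.
Per unit decrease in fermentation, x* moves by d = (0.2, -0.6).
The basis stays optimal until ale reaches 0; allowable decrease = 5 tank-days.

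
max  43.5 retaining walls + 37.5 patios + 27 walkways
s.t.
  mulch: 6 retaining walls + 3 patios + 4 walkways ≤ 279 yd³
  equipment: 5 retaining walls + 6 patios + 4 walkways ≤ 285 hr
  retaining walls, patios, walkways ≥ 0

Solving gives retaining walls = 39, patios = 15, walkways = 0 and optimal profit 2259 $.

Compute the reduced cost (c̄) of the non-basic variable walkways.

-5

Both mulch and equipment are binding at x*.
The binding rows give the dual system: 6·y_mulch + 5·y_equipment = 43.5 and 3·y_mulch + 6·y_equipment = 37.5.
Solving: y_mulch = 3.5, y_equipment = 4.5.
Reduced cost of walkways: c₃ − yᵀa₃ = 27 − (3.5·4 + 4.5·4) = 27 − 32 = -5.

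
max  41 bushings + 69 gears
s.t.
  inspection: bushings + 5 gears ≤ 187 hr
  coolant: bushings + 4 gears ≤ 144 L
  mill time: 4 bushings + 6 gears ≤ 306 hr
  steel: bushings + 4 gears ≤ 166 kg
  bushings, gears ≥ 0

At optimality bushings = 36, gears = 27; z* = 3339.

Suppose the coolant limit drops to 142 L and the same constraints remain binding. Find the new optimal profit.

3333

Check each constraint at x*: inspection 171/187 (slack 16); coolant 144/144 (tight); mill time 306/306 (tight); steel 144/166 (slack 22).
By complementary slackness, y = 0 for the non-binding constraints.
The binding rows give the dual system: 1·y_coolant + 4·y_mill time = 41 and 4·y_coolant + 6·y_mill time = 69.
Solving: y_coolant = 3, y_mill time = 9.5.
Δz = y_coolant·Δb = 3 × (-2) = -6, so new z* = 3339 − 6 = 3333.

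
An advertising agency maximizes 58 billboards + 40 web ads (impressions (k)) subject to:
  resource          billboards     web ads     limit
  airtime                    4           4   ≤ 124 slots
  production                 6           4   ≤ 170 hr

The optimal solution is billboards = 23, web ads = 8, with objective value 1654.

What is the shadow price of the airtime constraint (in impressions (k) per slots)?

1

Check each constraint at x*: airtime 124/124 (tight); production 170/170 (tight).
From A_Bᵀ y = c: 4·y_airtime + 6·y_production = 58; 4·y_airtime + 4·y_production = 40.
→ y_airtime = 1 and y_production = 9.
Shadow price of airtime = 1.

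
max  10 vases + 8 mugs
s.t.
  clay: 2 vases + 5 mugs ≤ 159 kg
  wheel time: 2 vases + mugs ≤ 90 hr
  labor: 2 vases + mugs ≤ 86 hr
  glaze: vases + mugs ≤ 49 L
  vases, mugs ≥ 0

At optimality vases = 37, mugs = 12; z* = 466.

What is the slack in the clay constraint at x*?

25

clay used = 2·37 + 5·12 = 134; slack = 159 − 134 = 25.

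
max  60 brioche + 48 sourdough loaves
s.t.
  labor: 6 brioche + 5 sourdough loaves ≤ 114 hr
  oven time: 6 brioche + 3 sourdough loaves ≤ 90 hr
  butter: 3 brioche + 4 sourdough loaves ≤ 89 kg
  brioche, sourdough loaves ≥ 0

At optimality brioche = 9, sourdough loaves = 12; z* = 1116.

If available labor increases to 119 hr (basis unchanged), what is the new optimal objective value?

Binding: labor and oven time. Non-binding: butter (14 unused).
Since butter is not tight, its dual is 0.
From A_Bᵀ y = c: 6·y_labor + 6·y_oven time = 60; 5·y_labor + 3·y_oven time = 48.
→ y_labor = 9 and y_oven time = 1.
Δz = y_labor·Δb = 9 × (5) = 45, so new z* = 1116 + 45 = 1161.

1161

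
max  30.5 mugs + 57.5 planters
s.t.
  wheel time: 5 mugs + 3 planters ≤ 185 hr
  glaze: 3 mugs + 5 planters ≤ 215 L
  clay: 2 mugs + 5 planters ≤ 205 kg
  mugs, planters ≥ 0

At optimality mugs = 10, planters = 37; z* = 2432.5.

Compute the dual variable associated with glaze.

At the optimum: wheel time uses 161 of 185 (slack = 24); glaze uses 215 of 215 (binding); clay uses 205 of 205 (binding).
Slack constraints have shadow price 0 (complementary slackness).
From A_Bᵀ y = c: 3·y_glaze + 2·y_clay = 30.5; 5·y_glaze + 5·y_clay = 57.5.
→ y_glaze = 7.5 and y_clay = 4.
Shadow price of glaze = 7.5.

7.5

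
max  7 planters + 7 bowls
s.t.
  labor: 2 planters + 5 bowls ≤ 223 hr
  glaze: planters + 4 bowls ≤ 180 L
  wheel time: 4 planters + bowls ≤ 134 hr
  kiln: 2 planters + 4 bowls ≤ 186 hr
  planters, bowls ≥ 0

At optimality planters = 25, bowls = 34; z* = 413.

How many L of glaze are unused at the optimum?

19

glaze used = 1·25 + 4·34 = 161; slack = 180 − 161 = 19.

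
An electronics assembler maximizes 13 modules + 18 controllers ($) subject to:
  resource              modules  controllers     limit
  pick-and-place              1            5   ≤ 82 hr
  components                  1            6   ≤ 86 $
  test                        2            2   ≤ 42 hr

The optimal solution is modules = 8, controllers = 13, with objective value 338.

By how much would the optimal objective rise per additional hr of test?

6

Check each constraint at x*: pick-and-place 73/82 (slack 9); components 86/86 (tight); test 42/42 (tight).
Slack constraints have shadow price 0 (complementary slackness).
From A_Bᵀ y = c: 1·y_components + 2·y_test = 13; 6·y_components + 2·y_test = 18.
→ y_components = 1 and y_test = 6.
Shadow price of test = 6.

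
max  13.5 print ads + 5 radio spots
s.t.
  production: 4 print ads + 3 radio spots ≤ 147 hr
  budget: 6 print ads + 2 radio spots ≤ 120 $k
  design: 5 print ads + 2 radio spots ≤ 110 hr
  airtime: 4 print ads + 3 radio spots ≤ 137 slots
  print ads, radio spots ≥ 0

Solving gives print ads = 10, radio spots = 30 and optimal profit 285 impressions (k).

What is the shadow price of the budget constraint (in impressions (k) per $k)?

1

At the optimum: production uses 130 of 147 (slack = 17); budget uses 120 of 120 (binding); design uses 110 of 110 (binding); airtime uses 130 of 137 (slack = 7).
By complementary slackness, y = 0 for the non-binding constraints.
From A_Bᵀ y = c: 6·y_budget + 5·y_design = 13.5; 2·y_budget + 2·y_design = 5.
Solving: y_budget = 1, y_design = 1.5.
Shadow price of budget = 1.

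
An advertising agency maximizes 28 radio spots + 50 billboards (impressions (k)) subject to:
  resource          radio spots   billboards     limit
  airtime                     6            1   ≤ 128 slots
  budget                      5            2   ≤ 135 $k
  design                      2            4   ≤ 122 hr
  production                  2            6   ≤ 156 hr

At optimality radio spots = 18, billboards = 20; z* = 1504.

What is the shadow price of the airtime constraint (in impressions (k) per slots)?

2

At the optimum: airtime uses 128 of 128 (binding); budget uses 130 of 135 (slack = 5); design uses 116 of 122 (slack = 6); production uses 156 of 156 (binding).
Slack constraints have shadow price 0 (complementary slackness).
Dual feasibility on the basic columns requires 6·y_airtime + 2·y_production = 28, 1·y_airtime + 6·y_production = 50.
Solving: y_airtime = 2, y_production = 8.
Shadow price of airtime = 2.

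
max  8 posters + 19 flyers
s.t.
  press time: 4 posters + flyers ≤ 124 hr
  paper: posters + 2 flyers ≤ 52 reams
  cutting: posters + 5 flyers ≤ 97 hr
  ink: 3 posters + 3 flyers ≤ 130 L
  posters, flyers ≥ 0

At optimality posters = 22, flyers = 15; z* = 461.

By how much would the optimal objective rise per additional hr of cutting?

1

Check each constraint at x*: press time 103/124 (slack 21); paper 52/52 (tight); cutting 97/97 (tight); ink 111/130 (slack 19).
By complementary slackness, y = 0 for the non-binding constraints.
From A_Bᵀ y = c: 1·y_paper + 1·y_cutting = 8; 2·y_paper + 5·y_cutting = 19.
→ y_paper = 7 and y_cutting = 1.
Shadow price of cutting = 1.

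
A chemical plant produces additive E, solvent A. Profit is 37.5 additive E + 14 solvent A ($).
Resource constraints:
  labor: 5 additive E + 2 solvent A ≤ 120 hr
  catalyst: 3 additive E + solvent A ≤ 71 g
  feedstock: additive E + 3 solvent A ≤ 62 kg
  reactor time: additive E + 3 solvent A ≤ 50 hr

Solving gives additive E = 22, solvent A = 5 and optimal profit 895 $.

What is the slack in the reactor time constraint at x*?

reactor time used = 1·22 + 3·5 = 37; slack = 50 − 37 = 13.

13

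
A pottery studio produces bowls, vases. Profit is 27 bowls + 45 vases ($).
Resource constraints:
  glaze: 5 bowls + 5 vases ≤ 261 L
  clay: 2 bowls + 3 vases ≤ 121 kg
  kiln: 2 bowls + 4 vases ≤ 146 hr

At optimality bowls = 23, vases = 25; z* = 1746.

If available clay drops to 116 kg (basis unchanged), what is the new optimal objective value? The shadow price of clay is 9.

1701

Δb = -5, so new z* = 1746 + (9)·(-5) = 1746 − 45 = 1701.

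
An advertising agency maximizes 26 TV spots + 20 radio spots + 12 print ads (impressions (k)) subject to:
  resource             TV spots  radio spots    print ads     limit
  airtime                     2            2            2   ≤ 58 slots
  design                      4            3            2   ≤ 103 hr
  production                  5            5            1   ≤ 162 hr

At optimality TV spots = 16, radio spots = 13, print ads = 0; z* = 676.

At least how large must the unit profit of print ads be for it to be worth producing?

At the optimum: airtime uses 58 of 58 (binding); design uses 103 of 103 (binding); production uses 145 of 162 (slack = 17).
Slack constraints have shadow price 0 (complementary slackness).
From A_Bᵀ y = c: 2·y_airtime + 4·y_design = 26; 2·y_airtime + 3·y_design = 20.
→ y_airtime = 1 and y_design = 6.
print ads enters the basis when its profit ≥ yᵀa₃ = 1·2 + 6·2 = 14.

14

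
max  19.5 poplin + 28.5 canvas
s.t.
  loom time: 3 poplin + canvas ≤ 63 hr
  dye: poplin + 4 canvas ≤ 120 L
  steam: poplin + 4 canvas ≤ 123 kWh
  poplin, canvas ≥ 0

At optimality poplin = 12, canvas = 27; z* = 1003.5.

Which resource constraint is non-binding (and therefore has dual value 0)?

steam

loom time: 63/63 (binding)
dye: 120/120 (binding)
steam: 120/123 (slack 3)
By complementary slackness, a constraint with positive slack has shadow price 0 → steam.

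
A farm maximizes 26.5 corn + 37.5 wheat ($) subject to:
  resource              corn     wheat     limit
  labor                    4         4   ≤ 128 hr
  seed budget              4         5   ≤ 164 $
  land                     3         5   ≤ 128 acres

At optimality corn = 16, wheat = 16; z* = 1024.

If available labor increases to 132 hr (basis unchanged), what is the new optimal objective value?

Check each constraint at x*: labor 128/128 (tight); seed budget 144/164 (slack 20); land 128/128 (tight).
By complementary slackness, y = 0 for the non-binding constraint.
The binding rows give the dual system: 4·y_labor + 3·y_land = 26.5 and 4·y_labor + 5·y_land = 37.5.
This yields shadow prices y_labor = 2.5, y_land = 5.5.
Δz = y_labor·Δb = 2.5 × (4) = 10, so new z* = 1024 + 10 = 1034.

1034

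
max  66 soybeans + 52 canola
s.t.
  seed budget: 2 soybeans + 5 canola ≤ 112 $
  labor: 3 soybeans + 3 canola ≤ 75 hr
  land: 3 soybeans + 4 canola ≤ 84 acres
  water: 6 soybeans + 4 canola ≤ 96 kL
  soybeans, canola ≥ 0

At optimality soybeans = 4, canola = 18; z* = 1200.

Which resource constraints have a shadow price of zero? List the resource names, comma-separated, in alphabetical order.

labor, seed budget

seed budget: 98/112 (slack 14)
labor: 66/75 (slack 9)
land: 84/84 (binding)
water: 96/96 (binding)
By complementary slackness, a constraint with positive slack has shadow price 0 → labor, seed budget.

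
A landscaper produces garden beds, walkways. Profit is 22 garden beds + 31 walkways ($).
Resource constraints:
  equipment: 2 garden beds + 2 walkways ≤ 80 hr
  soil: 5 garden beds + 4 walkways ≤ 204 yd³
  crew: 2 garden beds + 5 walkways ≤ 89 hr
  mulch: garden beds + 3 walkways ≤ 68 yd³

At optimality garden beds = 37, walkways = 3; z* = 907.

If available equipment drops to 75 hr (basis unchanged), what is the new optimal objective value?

At the optimum: equipment uses 80 of 80 (binding); soil uses 197 of 204 (slack = 7); crew uses 89 of 89 (binding); mulch uses 46 of 68 (slack = 22).
By complementary slackness, y = 0 for the non-binding constraints.
The binding rows give the dual system: 2·y_equipment + 2·y_crew = 22 and 2·y_equipment + 5·y_crew = 31.
Solving: y_equipment = 8, y_crew = 3.
Δz = y_equipment·Δb = 8 × (-5) = -40, so new z* = 907 − 40 = 867.

867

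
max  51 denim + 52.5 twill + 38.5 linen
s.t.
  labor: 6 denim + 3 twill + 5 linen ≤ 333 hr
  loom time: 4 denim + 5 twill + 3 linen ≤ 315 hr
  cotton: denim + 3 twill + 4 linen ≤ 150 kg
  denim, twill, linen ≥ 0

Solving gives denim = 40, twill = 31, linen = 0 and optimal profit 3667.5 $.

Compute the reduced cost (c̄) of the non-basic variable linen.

At the optimum: labor uses 333 of 333 (binding); loom time uses 315 of 315 (binding); cotton uses 133 of 150 (slack = 17).
Since cotton is not tight, its dual is 0.
From A_Bᵀ y = c: 6·y_labor + 4·y_loom time = 51; 3·y_labor + 5·y_loom time = 52.5.
This yields shadow prices y_labor = 2.5, y_loom time = 9.
Reduced cost of linen: c₃ − yᵀa₃ = 38.5 − (2.5·5 + 9·3) = 38.5 − 39.5 = -1.

-1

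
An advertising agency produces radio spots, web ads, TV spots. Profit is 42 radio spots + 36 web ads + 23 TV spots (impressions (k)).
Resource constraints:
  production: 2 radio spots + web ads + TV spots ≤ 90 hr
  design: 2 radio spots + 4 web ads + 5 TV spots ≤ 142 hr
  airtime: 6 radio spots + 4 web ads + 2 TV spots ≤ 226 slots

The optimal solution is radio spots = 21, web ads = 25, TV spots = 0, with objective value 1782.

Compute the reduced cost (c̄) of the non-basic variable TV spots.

-4

Check each constraint at x*: production 67/90 (slack 23); design 142/142 (tight); airtime 226/226 (tight).
By complementary slackness, y = 0 for the non-binding constraint.
From A_Bᵀ y = c: 2·y_design + 6·y_airtime = 42; 4·y_design + 4·y_airtime = 36.
Solving: y_design = 3, y_airtime = 6.
Reduced cost of TV spots: c₃ − yᵀa₃ = 23 − (3·5 + 6·2) = 23 − 27 = -4.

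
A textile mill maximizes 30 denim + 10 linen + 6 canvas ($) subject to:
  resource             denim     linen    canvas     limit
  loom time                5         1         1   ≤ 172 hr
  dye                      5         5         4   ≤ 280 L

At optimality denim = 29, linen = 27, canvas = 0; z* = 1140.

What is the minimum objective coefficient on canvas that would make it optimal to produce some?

Both loom time and dye are binding at x*.
The binding rows give the dual system: 5·y_loom time + 5·y_dye = 30 and 1·y_loom time + 5·y_dye = 10.
Solving: y_loom time = 5, y_dye = 1.
canvas enters the basis when its profit ≥ yᵀa₃ = 5·1 + 1·4 = 9.

9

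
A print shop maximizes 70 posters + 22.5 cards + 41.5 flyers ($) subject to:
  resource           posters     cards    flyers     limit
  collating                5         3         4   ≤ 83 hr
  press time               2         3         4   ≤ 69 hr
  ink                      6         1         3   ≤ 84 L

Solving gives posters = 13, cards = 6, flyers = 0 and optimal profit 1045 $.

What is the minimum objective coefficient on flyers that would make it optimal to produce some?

Binding: collating and ink. Non-binding: press time (25 unused).
By complementary slackness, y = 0 for the non-binding constraint.
The binding rows give the dual system: 5·y_collating + 6·y_ink = 70 and 3·y_collating + 1·y_ink = 22.5.
This yields shadow prices y_collating = 5, y_ink = 7.5.
flyers enters the basis when its profit ≥ yᵀa₃ = 5·4 + 7.5·3 = 42.5.

42.5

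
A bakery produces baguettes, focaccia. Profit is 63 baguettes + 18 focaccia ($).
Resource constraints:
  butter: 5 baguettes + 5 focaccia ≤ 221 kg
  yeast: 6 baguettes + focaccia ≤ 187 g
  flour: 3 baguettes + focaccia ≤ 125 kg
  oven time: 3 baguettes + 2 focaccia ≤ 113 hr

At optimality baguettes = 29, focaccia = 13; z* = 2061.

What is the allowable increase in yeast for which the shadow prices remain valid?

Binding constraints: yeast, oven time. The basis is B = [[6,1],[3,2]] with det 9.
Per unit increase in yeast, x* moves by d = (0.2222, -0.3333).
The basis stays optimal until focaccia reaches 0; allowable increase = 39 g.

39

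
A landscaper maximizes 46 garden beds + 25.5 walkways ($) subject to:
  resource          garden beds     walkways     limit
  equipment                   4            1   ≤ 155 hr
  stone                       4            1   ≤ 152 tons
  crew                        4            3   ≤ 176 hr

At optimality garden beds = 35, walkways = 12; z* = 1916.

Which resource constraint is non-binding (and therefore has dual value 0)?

equipment: 152/155 (slack 3)
stone: 152/152 (binding)
crew: 176/176 (binding)
By complementary slackness, a constraint with positive slack has shadow price 0 → equipment.

equipment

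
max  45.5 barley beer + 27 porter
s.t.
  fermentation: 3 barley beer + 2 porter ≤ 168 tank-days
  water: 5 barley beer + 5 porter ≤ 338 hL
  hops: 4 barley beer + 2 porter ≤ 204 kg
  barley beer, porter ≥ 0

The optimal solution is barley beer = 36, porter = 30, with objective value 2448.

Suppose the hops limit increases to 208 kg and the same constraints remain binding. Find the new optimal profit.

2468

Check each constraint at x*: fermentation 168/168 (tight); water 330/338 (slack 8); hops 204/204 (tight).
Slack constraints have shadow price 0 (complementary slackness).
The binding rows give the dual system: 3·y_fermentation + 4·y_hops = 45.5 and 2·y_fermentation + 2·y_hops = 27.
Solving: y_fermentation = 8.5, y_hops = 5.
Δz = y_hops·Δb = 5 × (4) = 20, so new z* = 2448 + 20 = 2468.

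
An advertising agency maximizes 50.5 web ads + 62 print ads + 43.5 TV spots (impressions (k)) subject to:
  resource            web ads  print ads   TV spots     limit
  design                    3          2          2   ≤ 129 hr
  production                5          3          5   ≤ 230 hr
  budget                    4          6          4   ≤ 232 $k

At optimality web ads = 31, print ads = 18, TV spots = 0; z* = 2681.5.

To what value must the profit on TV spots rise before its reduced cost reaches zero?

Binding: design and budget. Non-binding: production (21 unused).
Slack constraints have shadow price 0 (complementary slackness).
The binding rows give the dual system: 3·y_design + 4·y_budget = 50.5 and 2·y_design + 6·y_budget = 62.
→ y_design = 5.5 and y_budget = 8.5.
TV spots enters the basis when its profit ≥ yᵀa₃ = 5.5·2 + 8.5·4 = 45.

45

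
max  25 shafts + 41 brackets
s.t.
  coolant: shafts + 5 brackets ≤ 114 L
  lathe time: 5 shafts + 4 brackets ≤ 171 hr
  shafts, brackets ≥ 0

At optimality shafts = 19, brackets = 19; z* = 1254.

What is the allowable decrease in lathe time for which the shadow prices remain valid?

79.8

Binding constraints: coolant, lathe time. The basis is B = [[1,5],[5,4]] with det -21.
Per unit decrease in lathe time, x* moves by d = (-0.2381, 0.0476).
The basis stays optimal until shafts reaches 0; allowable decrease = 79.8 hr.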